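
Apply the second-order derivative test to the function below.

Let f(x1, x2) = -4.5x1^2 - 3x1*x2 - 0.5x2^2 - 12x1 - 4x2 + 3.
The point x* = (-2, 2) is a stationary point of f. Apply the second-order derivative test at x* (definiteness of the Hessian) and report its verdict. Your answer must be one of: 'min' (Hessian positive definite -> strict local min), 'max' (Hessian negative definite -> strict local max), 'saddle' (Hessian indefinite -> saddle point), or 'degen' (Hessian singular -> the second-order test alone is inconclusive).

Compute the Hessian H = grad^2 f:
  H = [[-9, -3], [-3, -1]]
Verify stationarity: grad f(x*) = H x* + g = (0, 0).
Eigenvalues of H: -10, 0.
H has a zero eigenvalue (singular; negative semidefinite but not definite), so H is neither positive definite, negative definite, nor indefinite. The second-order test alone is inconclusive -> degen.
(Indeed, f is constant along the null direction of H through x*, so x* is not a strict local extremum.)

degen


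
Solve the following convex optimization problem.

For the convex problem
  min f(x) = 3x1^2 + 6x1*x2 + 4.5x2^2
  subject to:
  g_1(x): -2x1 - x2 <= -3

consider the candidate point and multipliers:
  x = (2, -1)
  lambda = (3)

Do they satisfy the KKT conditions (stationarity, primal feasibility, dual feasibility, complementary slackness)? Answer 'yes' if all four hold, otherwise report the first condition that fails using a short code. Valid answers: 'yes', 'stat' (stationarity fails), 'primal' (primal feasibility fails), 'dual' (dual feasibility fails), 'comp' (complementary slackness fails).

Gradient of f: grad f(x) = Q x + c = (6, 3)
Constraint values g_i(x) = a_i^T x - b_i:
  g_1((2, -1)) = 0
Stationarity residual: grad f(x) + sum_i lambda_i a_i = (0, 0)
  -> stationarity OK
Primal feasibility (all g_i <= 0): OK
Dual feasibility (all lambda_i >= 0): OK
Complementary slackness (lambda_i * g_i(x) = 0 for all i): OK

Verdict: yes, KKT holds.

yes


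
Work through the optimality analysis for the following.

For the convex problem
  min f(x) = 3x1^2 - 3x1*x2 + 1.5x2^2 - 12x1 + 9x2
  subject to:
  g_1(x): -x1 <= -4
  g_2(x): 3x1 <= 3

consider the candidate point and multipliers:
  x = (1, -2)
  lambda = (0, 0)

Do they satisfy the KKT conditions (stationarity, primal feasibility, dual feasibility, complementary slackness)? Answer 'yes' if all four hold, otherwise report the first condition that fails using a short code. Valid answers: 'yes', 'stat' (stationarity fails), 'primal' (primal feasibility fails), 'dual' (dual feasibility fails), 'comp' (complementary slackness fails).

Gradient of f: grad f(x) = Q x + c = (0, 0)
Constraint values g_i(x) = a_i^T x - b_i:
  g_1((1, -2)) = 3
  g_2((1, -2)) = 0
Stationarity residual: grad f(x) + sum_i lambda_i a_i = (0, 0)
  -> stationarity OK
Primal feasibility (all g_i <= 0): FAILS
Dual feasibility (all lambda_i >= 0): OK
Complementary slackness (lambda_i * g_i(x) = 0 for all i): OK

Verdict: the first failing condition is primal_feasibility -> primal.

primal


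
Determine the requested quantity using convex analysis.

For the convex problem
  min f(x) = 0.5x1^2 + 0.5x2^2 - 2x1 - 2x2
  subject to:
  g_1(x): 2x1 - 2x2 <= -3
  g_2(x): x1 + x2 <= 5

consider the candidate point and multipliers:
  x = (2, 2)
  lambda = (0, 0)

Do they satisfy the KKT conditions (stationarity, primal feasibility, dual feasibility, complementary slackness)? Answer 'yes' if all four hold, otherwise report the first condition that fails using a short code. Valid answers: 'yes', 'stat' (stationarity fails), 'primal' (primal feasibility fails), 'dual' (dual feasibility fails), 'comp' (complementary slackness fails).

Gradient of f: grad f(x) = Q x + c = (0, 0)
Constraint values g_i(x) = a_i^T x - b_i:
  g_1((2, 2)) = 3
  g_2((2, 2)) = -1
Stationarity residual: grad f(x) + sum_i lambda_i a_i = (0, 0)
  -> stationarity OK
Primal feasibility (all g_i <= 0): FAILS
Dual feasibility (all lambda_i >= 0): OK
Complementary slackness (lambda_i * g_i(x) = 0 for all i): OK

Verdict: the first failing condition is primal_feasibility -> primal.

primal


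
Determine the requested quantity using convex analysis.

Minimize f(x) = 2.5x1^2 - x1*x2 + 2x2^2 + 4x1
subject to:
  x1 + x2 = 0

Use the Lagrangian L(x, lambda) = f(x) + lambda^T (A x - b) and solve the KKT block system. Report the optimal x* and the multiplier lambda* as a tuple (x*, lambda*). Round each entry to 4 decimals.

Form the Lagrangian:
  L(x, lambda) = (1/2) x^T Q x + c^T x + lambda^T (A x - b)
Stationarity (grad_x L = 0): Q x + c + A^T lambda = 0.
Primal feasibility: A x = b.

This gives the KKT block system:
  [ Q   A^T ] [ x     ]   [-c ]
  [ A    0  ] [ lambda ] = [ b ]

Solving the linear system:
  x*      = (-0.3636, 0.3636)
  lambda* = (-1.8182)
  f(x*)   = -0.7273

x* = (-0.3636, 0.3636), lambda* = (-1.8182)


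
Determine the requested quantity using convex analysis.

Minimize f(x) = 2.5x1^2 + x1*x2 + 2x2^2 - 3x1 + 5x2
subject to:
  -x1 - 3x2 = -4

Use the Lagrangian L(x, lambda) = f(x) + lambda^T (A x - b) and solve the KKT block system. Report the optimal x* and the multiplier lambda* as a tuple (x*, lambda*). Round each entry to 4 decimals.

Form the Lagrangian:
  L(x, lambda) = (1/2) x^T Q x + c^T x + lambda^T (A x - b)
Stationarity (grad_x L = 0): Q x + c + A^T lambda = 0.
Primal feasibility: A x = b.

This gives the KKT block system:
  [ Q   A^T ] [ x     ]   [-c ]
  [ A    0  ] [ lambda ] = [ b ]

Solving the linear system:
  x*      = (1.0698, 0.9767)
  lambda* = (3.3256)
  f(x*)   = 7.4884

x* = (1.0698, 0.9767), lambda* = (3.3256)


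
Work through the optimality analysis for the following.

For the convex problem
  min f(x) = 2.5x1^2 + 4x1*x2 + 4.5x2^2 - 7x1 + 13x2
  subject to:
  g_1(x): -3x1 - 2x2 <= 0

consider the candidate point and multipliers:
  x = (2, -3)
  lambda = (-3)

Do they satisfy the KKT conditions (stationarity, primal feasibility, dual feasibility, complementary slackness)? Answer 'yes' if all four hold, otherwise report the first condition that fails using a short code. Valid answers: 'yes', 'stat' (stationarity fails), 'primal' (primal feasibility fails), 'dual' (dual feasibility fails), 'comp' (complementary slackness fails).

Gradient of f: grad f(x) = Q x + c = (-9, -6)
Constraint values g_i(x) = a_i^T x - b_i:
  g_1((2, -3)) = 0
Stationarity residual: grad f(x) + sum_i lambda_i a_i = (0, 0)
  -> stationarity OK
Primal feasibility (all g_i <= 0): OK
Dual feasibility (all lambda_i >= 0): FAILS
Complementary slackness (lambda_i * g_i(x) = 0 for all i): OK

Verdict: the first failing condition is dual_feasibility -> dual.

dual


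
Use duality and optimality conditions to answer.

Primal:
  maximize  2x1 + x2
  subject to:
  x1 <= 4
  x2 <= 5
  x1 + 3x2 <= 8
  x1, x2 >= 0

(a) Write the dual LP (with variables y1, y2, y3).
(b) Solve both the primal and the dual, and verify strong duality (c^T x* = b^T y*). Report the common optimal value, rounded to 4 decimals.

The standard primal-dual pair for 'max c^T x s.t. A x <= b, x >= 0' is:
  Dual:  min b^T y  s.t.  A^T y >= c,  y >= 0.

So the dual LP is:
  minimize  4y1 + 5y2 + 8y3
  subject to:
    y1 + y3 >= 2
    y2 + 3y3 >= 1
    y1, y2, y3 >= 0

Solving the primal: x* = (4, 1.3333).
  primal value c^T x* = 9.3333.
Solving the dual: y* = (1.6667, 0, 0.3333).
  dual value b^T y* = 9.3333.
Strong duality: c^T x* = b^T y*. Confirmed.

9.3333


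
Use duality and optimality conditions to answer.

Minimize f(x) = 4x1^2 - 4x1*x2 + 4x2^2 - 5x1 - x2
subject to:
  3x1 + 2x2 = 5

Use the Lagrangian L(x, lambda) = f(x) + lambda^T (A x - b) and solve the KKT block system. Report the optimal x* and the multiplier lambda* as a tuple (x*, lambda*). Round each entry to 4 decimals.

Form the Lagrangian:
  L(x, lambda) = (1/2) x^T Q x + c^T x + lambda^T (A x - b)
Stationarity (grad_x L = 0): Q x + c + A^T lambda = 0.
Primal feasibility: A x = b.

This gives the KKT block system:
  [ Q   A^T ] [ x     ]   [-c ]
  [ A    0  ] [ lambda ] = [ b ]

Solving the linear system:
  x*      = (1.1447, 0.7829)
  lambda* = (-0.3421)
  f(x*)   = -2.398

x* = (1.1447, 0.7829), lambda* = (-0.3421)


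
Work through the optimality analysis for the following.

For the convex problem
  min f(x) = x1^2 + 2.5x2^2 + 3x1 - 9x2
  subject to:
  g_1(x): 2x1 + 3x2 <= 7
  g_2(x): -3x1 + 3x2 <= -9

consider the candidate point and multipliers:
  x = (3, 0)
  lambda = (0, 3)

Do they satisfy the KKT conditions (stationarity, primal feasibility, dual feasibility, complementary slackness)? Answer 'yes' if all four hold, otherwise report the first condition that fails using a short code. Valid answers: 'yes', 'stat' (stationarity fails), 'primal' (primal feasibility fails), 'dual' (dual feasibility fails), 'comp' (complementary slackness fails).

Gradient of f: grad f(x) = Q x + c = (9, -9)
Constraint values g_i(x) = a_i^T x - b_i:
  g_1((3, 0)) = -1
  g_2((3, 0)) = 0
Stationarity residual: grad f(x) + sum_i lambda_i a_i = (0, 0)
  -> stationarity OK
Primal feasibility (all g_i <= 0): OK
Dual feasibility (all lambda_i >= 0): OK
Complementary slackness (lambda_i * g_i(x) = 0 for all i): OK

Verdict: yes, KKT holds.

yes


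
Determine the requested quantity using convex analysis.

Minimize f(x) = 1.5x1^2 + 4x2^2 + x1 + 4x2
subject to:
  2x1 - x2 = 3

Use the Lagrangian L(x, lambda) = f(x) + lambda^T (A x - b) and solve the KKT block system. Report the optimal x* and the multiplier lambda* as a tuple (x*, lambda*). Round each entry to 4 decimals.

Form the Lagrangian:
  L(x, lambda) = (1/2) x^T Q x + c^T x + lambda^T (A x - b)
Stationarity (grad_x L = 0): Q x + c + A^T lambda = 0.
Primal feasibility: A x = b.

This gives the KKT block system:
  [ Q   A^T ] [ x     ]   [-c ]
  [ A    0  ] [ lambda ] = [ b ]

Solving the linear system:
  x*      = (1.1143, -0.7714)
  lambda* = (-2.1714)
  f(x*)   = 2.2714

x* = (1.1143, -0.7714), lambda* = (-2.1714)


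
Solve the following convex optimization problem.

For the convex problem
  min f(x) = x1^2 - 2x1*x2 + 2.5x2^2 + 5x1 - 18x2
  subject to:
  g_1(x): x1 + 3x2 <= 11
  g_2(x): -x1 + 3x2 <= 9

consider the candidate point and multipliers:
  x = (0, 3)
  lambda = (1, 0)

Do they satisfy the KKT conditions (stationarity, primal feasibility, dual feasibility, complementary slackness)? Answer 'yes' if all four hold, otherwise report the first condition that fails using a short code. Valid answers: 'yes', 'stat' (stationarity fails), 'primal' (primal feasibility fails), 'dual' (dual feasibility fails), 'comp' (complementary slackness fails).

Gradient of f: grad f(x) = Q x + c = (-1, -3)
Constraint values g_i(x) = a_i^T x - b_i:
  g_1((0, 3)) = -2
  g_2((0, 3)) = 0
Stationarity residual: grad f(x) + sum_i lambda_i a_i = (0, 0)
  -> stationarity OK
Primal feasibility (all g_i <= 0): OK
Dual feasibility (all lambda_i >= 0): OK
Complementary slackness (lambda_i * g_i(x) = 0 for all i): FAILS

Verdict: the first failing condition is complementary_slackness -> comp.

comp


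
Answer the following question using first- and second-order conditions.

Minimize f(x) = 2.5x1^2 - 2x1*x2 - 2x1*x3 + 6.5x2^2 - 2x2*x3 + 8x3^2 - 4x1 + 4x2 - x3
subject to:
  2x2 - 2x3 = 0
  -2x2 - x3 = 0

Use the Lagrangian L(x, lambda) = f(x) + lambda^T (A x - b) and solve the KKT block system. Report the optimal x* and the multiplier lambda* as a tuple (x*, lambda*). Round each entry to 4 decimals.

Form the Lagrangian:
  L(x, lambda) = (1/2) x^T Q x + c^T x + lambda^T (A x - b)
Stationarity (grad_x L = 0): Q x + c + A^T lambda = 0.
Primal feasibility: A x = b.

This gives the KKT block system:
  [ Q   A^T ] [ x     ]   [-c ]
  [ A    0  ] [ lambda ] = [ b ]

Solving the linear system:
  x*      = (0.8, 0, 0)
  lambda* = (-1.2667, -0.0667)
  f(x*)   = -1.6

x* = (0.8, 0, 0), lambda* = (-1.2667, -0.0667)


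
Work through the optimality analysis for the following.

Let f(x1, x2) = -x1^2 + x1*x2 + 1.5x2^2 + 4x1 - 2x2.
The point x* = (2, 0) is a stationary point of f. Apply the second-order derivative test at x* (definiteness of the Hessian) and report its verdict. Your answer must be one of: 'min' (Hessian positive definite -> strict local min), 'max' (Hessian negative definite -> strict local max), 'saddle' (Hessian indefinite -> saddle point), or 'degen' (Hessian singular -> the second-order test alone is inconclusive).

Compute the Hessian H = grad^2 f:
  H = [[-2, 1], [1, 3]]
Verify stationarity: grad f(x*) = H x* + g = (0, 0).
Eigenvalues of H: -2.1926, 3.1926.
Eigenvalues have mixed signs, so H is indefinite -> x* is a saddle point.

saddle


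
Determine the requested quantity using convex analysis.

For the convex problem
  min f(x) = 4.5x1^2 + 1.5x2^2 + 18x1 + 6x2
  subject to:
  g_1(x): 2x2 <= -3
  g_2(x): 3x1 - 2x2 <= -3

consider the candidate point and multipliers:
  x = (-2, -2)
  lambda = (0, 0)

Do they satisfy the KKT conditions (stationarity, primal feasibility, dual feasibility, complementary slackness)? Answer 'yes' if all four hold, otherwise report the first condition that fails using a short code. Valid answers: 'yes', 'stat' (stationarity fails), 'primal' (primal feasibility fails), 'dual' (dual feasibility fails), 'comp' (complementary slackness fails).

Gradient of f: grad f(x) = Q x + c = (0, 0)
Constraint values g_i(x) = a_i^T x - b_i:
  g_1((-2, -2)) = -1
  g_2((-2, -2)) = 1
Stationarity residual: grad f(x) + sum_i lambda_i a_i = (0, 0)
  -> stationarity OK
Primal feasibility (all g_i <= 0): FAILS
Dual feasibility (all lambda_i >= 0): OK
Complementary slackness (lambda_i * g_i(x) = 0 for all i): OK

Verdict: the first failing condition is primal_feasibility -> primal.

primal


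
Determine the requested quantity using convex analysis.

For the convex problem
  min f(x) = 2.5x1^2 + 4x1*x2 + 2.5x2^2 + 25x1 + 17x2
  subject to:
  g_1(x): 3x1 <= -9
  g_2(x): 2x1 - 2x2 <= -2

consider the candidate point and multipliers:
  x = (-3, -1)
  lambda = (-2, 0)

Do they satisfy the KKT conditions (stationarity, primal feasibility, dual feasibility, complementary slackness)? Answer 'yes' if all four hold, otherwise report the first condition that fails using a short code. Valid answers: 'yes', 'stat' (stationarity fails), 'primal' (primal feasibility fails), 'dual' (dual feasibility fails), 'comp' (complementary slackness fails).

Gradient of f: grad f(x) = Q x + c = (6, 0)
Constraint values g_i(x) = a_i^T x - b_i:
  g_1((-3, -1)) = 0
  g_2((-3, -1)) = -2
Stationarity residual: grad f(x) + sum_i lambda_i a_i = (0, 0)
  -> stationarity OK
Primal feasibility (all g_i <= 0): OK
Dual feasibility (all lambda_i >= 0): FAILS
Complementary slackness (lambda_i * g_i(x) = 0 for all i): OK

Verdict: the first failing condition is dual_feasibility -> dual.

dual


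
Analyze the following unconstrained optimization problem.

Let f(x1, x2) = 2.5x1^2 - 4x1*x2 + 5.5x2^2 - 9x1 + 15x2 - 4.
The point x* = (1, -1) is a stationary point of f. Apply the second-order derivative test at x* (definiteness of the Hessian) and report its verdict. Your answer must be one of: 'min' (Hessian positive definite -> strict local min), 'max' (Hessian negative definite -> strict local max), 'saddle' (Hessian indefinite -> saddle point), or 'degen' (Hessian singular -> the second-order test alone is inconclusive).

Compute the Hessian H = grad^2 f:
  H = [[5, -4], [-4, 11]]
Verify stationarity: grad f(x*) = H x* + g = (0, 0).
Eigenvalues of H: 3, 13.
Both eigenvalues > 0, so H is positive definite -> x* is a strict local min.

min


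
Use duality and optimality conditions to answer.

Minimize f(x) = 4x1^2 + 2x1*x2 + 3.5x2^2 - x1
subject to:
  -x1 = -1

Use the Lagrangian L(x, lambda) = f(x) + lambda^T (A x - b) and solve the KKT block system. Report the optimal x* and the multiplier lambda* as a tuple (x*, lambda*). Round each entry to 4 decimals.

Form the Lagrangian:
  L(x, lambda) = (1/2) x^T Q x + c^T x + lambda^T (A x - b)
Stationarity (grad_x L = 0): Q x + c + A^T lambda = 0.
Primal feasibility: A x = b.

This gives the KKT block system:
  [ Q   A^T ] [ x     ]   [-c ]
  [ A    0  ] [ lambda ] = [ b ]

Solving the linear system:
  x*      = (1, -0.2857)
  lambda* = (6.4286)
  f(x*)   = 2.7143

x* = (1, -0.2857), lambda* = (6.4286)


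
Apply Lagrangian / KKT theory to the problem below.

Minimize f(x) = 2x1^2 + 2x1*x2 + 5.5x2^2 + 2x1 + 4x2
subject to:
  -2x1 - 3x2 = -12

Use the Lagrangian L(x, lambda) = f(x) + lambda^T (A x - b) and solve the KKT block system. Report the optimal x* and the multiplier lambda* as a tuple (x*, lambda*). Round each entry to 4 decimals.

Form the Lagrangian:
  L(x, lambda) = (1/2) x^T Q x + c^T x + lambda^T (A x - b)
Stationarity (grad_x L = 0): Q x + c + A^T lambda = 0.
Primal feasibility: A x = b.

This gives the KKT block system:
  [ Q   A^T ] [ x     ]   [-c ]
  [ A    0  ] [ lambda ] = [ b ]

Solving the linear system:
  x*      = (3.5357, 1.6429)
  lambda* = (9.7143)
  f(x*)   = 65.1071

x* = (3.5357, 1.6429), lambda* = (9.7143)


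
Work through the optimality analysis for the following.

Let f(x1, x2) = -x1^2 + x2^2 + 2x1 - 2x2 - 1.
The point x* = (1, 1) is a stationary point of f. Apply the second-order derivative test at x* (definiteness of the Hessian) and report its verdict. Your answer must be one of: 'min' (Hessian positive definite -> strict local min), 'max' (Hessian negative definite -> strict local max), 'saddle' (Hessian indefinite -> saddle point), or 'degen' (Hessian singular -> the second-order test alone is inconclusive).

Compute the Hessian H = grad^2 f:
  H = [[-2, 0], [0, 2]]
Verify stationarity: grad f(x*) = H x* + g = (0, 0).
Eigenvalues of H: -2, 2.
Eigenvalues have mixed signs, so H is indefinite -> x* is a saddle point.

saddle


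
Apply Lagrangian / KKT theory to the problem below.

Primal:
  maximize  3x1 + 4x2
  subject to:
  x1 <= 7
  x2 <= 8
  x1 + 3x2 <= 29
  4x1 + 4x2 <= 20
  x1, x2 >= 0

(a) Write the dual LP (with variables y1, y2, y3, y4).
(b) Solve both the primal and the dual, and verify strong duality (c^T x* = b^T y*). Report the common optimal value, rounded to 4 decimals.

The standard primal-dual pair for 'max c^T x s.t. A x <= b, x >= 0' is:
  Dual:  min b^T y  s.t.  A^T y >= c,  y >= 0.

So the dual LP is:
  minimize  7y1 + 8y2 + 29y3 + 20y4
  subject to:
    y1 + y3 + 4y4 >= 3
    y2 + 3y3 + 4y4 >= 4
    y1, y2, y3, y4 >= 0

Solving the primal: x* = (0, 5).
  primal value c^T x* = 20.
Solving the dual: y* = (0, 0, 0, 1).
  dual value b^T y* = 20.
Strong duality: c^T x* = b^T y*. Confirmed.

20


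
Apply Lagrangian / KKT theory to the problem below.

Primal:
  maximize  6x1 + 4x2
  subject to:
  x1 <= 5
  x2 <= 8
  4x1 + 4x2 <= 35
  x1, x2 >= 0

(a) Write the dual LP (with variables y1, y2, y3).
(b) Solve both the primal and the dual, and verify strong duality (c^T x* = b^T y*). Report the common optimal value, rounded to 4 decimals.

The standard primal-dual pair for 'max c^T x s.t. A x <= b, x >= 0' is:
  Dual:  min b^T y  s.t.  A^T y >= c,  y >= 0.

So the dual LP is:
  minimize  5y1 + 8y2 + 35y3
  subject to:
    y1 + 4y3 >= 6
    y2 + 4y3 >= 4
    y1, y2, y3 >= 0

Solving the primal: x* = (5, 3.75).
  primal value c^T x* = 45.
Solving the dual: y* = (2, 0, 1).
  dual value b^T y* = 45.
Strong duality: c^T x* = b^T y*. Confirmed.

45


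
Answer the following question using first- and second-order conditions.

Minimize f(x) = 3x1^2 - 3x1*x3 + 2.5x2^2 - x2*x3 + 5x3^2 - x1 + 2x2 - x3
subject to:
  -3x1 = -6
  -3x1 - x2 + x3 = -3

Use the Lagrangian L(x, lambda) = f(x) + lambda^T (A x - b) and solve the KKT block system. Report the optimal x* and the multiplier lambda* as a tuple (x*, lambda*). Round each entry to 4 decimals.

Form the Lagrangian:
  L(x, lambda) = (1/2) x^T Q x + c^T x + lambda^T (A x - b)
Stationarity (grad_x L = 0): Q x + c + A^T lambda = 0.
Primal feasibility: A x = b.

This gives the KKT block system:
  [ Q   A^T ] [ x     ]   [-c ]
  [ A    0  ] [ lambda ] = [ b ]

Solving the linear system:
  x*      = (2, -1.6923, 1.3077)
  lambda* = (10.1282, -7.7692)
  f(x*)   = 15.3846

x* = (2, -1.6923, 1.3077), lambda* = (10.1282, -7.7692)


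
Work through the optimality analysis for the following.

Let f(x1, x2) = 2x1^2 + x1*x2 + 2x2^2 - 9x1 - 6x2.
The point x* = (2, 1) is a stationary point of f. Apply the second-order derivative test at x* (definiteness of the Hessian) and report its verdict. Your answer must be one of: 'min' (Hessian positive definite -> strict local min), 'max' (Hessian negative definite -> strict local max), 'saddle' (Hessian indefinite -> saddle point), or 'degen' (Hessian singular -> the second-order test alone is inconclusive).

Compute the Hessian H = grad^2 f:
  H = [[4, 1], [1, 4]]
Verify stationarity: grad f(x*) = H x* + g = (0, 0).
Eigenvalues of H: 3, 5.
Both eigenvalues > 0, so H is positive definite -> x* is a strict local min.

min


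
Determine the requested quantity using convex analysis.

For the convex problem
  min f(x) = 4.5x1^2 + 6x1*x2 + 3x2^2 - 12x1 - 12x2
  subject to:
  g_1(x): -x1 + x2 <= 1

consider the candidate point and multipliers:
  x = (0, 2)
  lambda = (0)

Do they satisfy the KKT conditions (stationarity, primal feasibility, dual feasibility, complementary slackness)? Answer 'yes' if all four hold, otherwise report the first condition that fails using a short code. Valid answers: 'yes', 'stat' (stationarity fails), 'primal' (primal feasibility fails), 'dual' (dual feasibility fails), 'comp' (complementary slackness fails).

Gradient of f: grad f(x) = Q x + c = (0, 0)
Constraint values g_i(x) = a_i^T x - b_i:
  g_1((0, 2)) = 1
Stationarity residual: grad f(x) + sum_i lambda_i a_i = (0, 0)
  -> stationarity OK
Primal feasibility (all g_i <= 0): FAILS
Dual feasibility (all lambda_i >= 0): OK
Complementary slackness (lambda_i * g_i(x) = 0 for all i): OK

Verdict: the first failing condition is primal_feasibility -> primal.

primal


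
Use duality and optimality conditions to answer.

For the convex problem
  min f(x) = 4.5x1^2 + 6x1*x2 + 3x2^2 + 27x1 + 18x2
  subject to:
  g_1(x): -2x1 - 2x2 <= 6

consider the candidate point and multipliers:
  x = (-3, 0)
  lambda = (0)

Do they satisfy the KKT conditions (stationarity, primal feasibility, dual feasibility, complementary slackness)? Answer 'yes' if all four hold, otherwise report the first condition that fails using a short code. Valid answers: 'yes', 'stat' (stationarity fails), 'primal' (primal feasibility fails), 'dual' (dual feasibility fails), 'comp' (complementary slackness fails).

Gradient of f: grad f(x) = Q x + c = (0, 0)
Constraint values g_i(x) = a_i^T x - b_i:
  g_1((-3, 0)) = 0
Stationarity residual: grad f(x) + sum_i lambda_i a_i = (0, 0)
  -> stationarity OK
Primal feasibility (all g_i <= 0): OK
Dual feasibility (all lambda_i >= 0): OK
Complementary slackness (lambda_i * g_i(x) = 0 for all i): OK

Verdict: yes, KKT holds.

yes


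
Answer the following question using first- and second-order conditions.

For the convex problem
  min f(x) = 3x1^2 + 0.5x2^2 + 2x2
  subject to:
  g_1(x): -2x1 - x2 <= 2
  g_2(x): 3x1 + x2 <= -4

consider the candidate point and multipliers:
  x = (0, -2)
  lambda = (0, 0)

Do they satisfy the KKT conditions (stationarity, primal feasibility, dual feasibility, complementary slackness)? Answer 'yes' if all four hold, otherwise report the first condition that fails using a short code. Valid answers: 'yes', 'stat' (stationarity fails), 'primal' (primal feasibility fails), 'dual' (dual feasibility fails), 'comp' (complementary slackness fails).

Gradient of f: grad f(x) = Q x + c = (0, 0)
Constraint values g_i(x) = a_i^T x - b_i:
  g_1((0, -2)) = 0
  g_2((0, -2)) = 2
Stationarity residual: grad f(x) + sum_i lambda_i a_i = (0, 0)
  -> stationarity OK
Primal feasibility (all g_i <= 0): FAILS
Dual feasibility (all lambda_i >= 0): OK
Complementary slackness (lambda_i * g_i(x) = 0 for all i): OK

Verdict: the first failing condition is primal_feasibility -> primal.

primal


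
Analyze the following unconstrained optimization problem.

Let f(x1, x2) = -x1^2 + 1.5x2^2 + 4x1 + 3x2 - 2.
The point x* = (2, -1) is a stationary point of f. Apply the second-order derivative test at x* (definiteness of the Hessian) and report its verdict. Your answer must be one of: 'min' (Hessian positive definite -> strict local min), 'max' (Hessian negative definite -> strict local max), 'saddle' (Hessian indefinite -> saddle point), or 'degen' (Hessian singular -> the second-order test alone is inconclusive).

Compute the Hessian H = grad^2 f:
  H = [[-2, 0], [0, 3]]
Verify stationarity: grad f(x*) = H x* + g = (0, 0).
Eigenvalues of H: -2, 3.
Eigenvalues have mixed signs, so H is indefinite -> x* is a saddle point.

saddle


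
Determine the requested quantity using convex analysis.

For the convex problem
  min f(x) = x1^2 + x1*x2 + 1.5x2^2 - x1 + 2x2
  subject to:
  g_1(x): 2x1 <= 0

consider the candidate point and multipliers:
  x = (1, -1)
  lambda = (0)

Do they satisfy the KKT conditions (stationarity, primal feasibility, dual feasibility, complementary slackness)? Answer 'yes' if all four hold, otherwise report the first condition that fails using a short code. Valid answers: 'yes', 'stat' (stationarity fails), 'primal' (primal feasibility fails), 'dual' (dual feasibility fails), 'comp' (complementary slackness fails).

Gradient of f: grad f(x) = Q x + c = (0, 0)
Constraint values g_i(x) = a_i^T x - b_i:
  g_1((1, -1)) = 2
Stationarity residual: grad f(x) + sum_i lambda_i a_i = (0, 0)
  -> stationarity OK
Primal feasibility (all g_i <= 0): FAILS
Dual feasibility (all lambda_i >= 0): OK
Complementary slackness (lambda_i * g_i(x) = 0 for all i): OK

Verdict: the first failing condition is primal_feasibility -> primal.

primal


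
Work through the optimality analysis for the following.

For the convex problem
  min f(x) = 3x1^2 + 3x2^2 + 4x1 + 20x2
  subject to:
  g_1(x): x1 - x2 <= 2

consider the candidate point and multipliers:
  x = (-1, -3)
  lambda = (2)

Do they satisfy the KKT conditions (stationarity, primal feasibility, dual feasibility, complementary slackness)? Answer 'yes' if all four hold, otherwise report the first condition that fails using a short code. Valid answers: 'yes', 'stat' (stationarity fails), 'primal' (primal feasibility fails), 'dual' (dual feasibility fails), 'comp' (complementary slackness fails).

Gradient of f: grad f(x) = Q x + c = (-2, 2)
Constraint values g_i(x) = a_i^T x - b_i:
  g_1((-1, -3)) = 0
Stationarity residual: grad f(x) + sum_i lambda_i a_i = (0, 0)
  -> stationarity OK
Primal feasibility (all g_i <= 0): OK
Dual feasibility (all lambda_i >= 0): OK
Complementary slackness (lambda_i * g_i(x) = 0 for all i): OK

Verdict: yes, KKT holds.

yes


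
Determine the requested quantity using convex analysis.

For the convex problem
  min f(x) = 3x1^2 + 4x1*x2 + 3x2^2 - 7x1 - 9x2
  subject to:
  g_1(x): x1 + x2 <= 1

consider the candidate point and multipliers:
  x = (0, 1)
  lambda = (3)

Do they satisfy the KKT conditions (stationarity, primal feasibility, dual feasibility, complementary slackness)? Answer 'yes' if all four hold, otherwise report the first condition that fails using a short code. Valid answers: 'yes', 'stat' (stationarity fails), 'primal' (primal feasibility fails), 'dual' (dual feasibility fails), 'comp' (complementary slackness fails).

Gradient of f: grad f(x) = Q x + c = (-3, -3)
Constraint values g_i(x) = a_i^T x - b_i:
  g_1((0, 1)) = 0
Stationarity residual: grad f(x) + sum_i lambda_i a_i = (0, 0)
  -> stationarity OK
Primal feasibility (all g_i <= 0): OK
Dual feasibility (all lambda_i >= 0): OK
Complementary slackness (lambda_i * g_i(x) = 0 for all i): OK

Verdict: yes, KKT holds.

yes


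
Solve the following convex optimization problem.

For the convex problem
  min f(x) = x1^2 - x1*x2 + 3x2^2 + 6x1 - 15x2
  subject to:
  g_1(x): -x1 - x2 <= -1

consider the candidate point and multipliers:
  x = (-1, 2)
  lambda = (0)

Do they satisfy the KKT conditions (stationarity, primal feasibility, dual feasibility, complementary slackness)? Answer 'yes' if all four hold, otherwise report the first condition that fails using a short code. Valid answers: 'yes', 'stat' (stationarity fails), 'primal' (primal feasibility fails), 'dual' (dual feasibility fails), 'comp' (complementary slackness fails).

Gradient of f: grad f(x) = Q x + c = (2, -2)
Constraint values g_i(x) = a_i^T x - b_i:
  g_1((-1, 2)) = 0
Stationarity residual: grad f(x) + sum_i lambda_i a_i = (2, -2)
  -> stationarity FAILS
Primal feasibility (all g_i <= 0): OK
Dual feasibility (all lambda_i >= 0): OK
Complementary slackness (lambda_i * g_i(x) = 0 for all i): OK

Verdict: the first failing condition is stationarity -> stat.

stat


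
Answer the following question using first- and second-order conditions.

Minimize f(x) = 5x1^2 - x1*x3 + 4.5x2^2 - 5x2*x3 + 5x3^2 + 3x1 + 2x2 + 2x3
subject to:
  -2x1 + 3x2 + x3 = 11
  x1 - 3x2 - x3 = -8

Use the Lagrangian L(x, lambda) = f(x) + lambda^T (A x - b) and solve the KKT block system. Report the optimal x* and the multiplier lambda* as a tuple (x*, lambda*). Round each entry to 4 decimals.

Form the Lagrangian:
  L(x, lambda) = (1/2) x^T Q x + c^T x + lambda^T (A x - b)
Stationarity (grad_x L = 0): Q x + c + A^T lambda = 0.
Primal feasibility: A x = b.

This gives the KKT block system:
  [ Q   A^T ] [ x     ]   [-c ]
  [ A    0  ] [ lambda ] = [ b ]

Solving the linear system:
  x*      = (-3, 1.4574, 0.6279)
  lambda* = (-23.6357, -19.6434)
  f(x*)   = 49.0078

x* = (-3, 1.4574, 0.6279), lambda* = (-23.6357, -19.6434)


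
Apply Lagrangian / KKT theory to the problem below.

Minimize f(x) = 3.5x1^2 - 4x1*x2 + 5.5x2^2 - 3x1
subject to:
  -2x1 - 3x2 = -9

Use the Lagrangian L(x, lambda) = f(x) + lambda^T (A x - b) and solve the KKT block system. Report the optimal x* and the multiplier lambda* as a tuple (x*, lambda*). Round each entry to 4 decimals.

Form the Lagrangian:
  L(x, lambda) = (1/2) x^T Q x + c^T x + lambda^T (A x - b)
Stationarity (grad_x L = 0): Q x + c + A^T lambda = 0.
Primal feasibility: A x = b.

This gives the KKT block system:
  [ Q   A^T ] [ x     ]   [-c ]
  [ A    0  ] [ lambda ] = [ b ]

Solving the linear system:
  x*      = (2.1484, 1.5677)
  lambda* = (2.8839)
  f(x*)   = 9.7548

x* = (2.1484, 1.5677), lambda* = (2.8839)


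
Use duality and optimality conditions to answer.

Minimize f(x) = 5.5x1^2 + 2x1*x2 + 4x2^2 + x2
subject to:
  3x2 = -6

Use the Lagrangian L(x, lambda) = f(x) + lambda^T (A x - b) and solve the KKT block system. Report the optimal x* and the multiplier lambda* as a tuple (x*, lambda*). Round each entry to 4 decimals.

Form the Lagrangian:
  L(x, lambda) = (1/2) x^T Q x + c^T x + lambda^T (A x - b)
Stationarity (grad_x L = 0): Q x + c + A^T lambda = 0.
Primal feasibility: A x = b.

This gives the KKT block system:
  [ Q   A^T ] [ x     ]   [-c ]
  [ A    0  ] [ lambda ] = [ b ]

Solving the linear system:
  x*      = (0.3636, -2)
  lambda* = (4.7576)
  f(x*)   = 13.2727

x* = (0.3636, -2), lambda* = (4.7576)


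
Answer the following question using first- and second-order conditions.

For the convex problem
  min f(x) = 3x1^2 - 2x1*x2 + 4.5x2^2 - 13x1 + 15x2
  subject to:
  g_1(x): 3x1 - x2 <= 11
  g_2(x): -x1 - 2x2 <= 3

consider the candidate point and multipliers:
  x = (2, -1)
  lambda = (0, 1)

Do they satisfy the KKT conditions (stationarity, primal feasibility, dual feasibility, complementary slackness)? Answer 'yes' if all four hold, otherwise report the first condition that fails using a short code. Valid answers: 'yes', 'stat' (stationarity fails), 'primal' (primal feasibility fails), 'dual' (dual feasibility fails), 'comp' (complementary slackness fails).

Gradient of f: grad f(x) = Q x + c = (1, 2)
Constraint values g_i(x) = a_i^T x - b_i:
  g_1((2, -1)) = -4
  g_2((2, -1)) = -3
Stationarity residual: grad f(x) + sum_i lambda_i a_i = (0, 0)
  -> stationarity OK
Primal feasibility (all g_i <= 0): OK
Dual feasibility (all lambda_i >= 0): OK
Complementary slackness (lambda_i * g_i(x) = 0 for all i): FAILS

Verdict: the first failing condition is complementary_slackness -> comp.

comp


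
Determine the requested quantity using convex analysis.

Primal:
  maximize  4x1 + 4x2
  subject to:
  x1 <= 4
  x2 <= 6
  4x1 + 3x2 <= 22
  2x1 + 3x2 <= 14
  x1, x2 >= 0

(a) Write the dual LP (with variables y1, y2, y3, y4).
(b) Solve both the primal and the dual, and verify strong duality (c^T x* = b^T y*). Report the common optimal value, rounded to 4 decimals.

The standard primal-dual pair for 'max c^T x s.t. A x <= b, x >= 0' is:
  Dual:  min b^T y  s.t.  A^T y >= c,  y >= 0.

So the dual LP is:
  minimize  4y1 + 6y2 + 22y3 + 14y4
  subject to:
    y1 + 4y3 + 2y4 >= 4
    y2 + 3y3 + 3y4 >= 4
    y1, y2, y3, y4 >= 0

Solving the primal: x* = (4, 2).
  primal value c^T x* = 24.
Solving the dual: y* = (1.3333, 0, 0, 1.3333).
  dual value b^T y* = 24.
Strong duality: c^T x* = b^T y*. Confirmed.

24


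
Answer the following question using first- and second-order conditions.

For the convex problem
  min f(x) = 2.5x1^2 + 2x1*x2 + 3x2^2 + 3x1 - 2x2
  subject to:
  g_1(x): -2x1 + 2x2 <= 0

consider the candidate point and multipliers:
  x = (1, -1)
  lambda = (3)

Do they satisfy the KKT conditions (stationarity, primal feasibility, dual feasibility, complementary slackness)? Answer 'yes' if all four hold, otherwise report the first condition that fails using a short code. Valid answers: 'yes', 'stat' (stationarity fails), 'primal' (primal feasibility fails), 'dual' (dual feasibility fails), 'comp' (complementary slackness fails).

Gradient of f: grad f(x) = Q x + c = (6, -6)
Constraint values g_i(x) = a_i^T x - b_i:
  g_1((1, -1)) = -4
Stationarity residual: grad f(x) + sum_i lambda_i a_i = (0, 0)
  -> stationarity OK
Primal feasibility (all g_i <= 0): OK
Dual feasibility (all lambda_i >= 0): OK
Complementary slackness (lambda_i * g_i(x) = 0 for all i): FAILS

Verdict: the first failing condition is complementary_slackness -> comp.

comp


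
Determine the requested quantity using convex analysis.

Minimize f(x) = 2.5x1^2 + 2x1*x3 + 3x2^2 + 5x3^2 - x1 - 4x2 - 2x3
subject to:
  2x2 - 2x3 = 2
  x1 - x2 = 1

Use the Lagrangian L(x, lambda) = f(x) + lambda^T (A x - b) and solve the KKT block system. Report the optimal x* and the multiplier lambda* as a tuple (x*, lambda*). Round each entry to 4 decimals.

Form the Lagrangian:
  L(x, lambda) = (1/2) x^T Q x + c^T x + lambda^T (A x - b)
Stationarity (grad_x L = 0): Q x + c + A^T lambda = 0.
Primal feasibility: A x = b.

This gives the KKT block system:
  [ Q   A^T ] [ x     ]   [-c ]
  [ A    0  ] [ lambda ] = [ b ]

Solving the linear system:
  x*      = (1.48, 0.48, -0.52)
  lambda* = (-2.12, -5.36)
  f(x*)   = 3.62

x* = (1.48, 0.48, -0.52), lambda* = (-2.12, -5.36)


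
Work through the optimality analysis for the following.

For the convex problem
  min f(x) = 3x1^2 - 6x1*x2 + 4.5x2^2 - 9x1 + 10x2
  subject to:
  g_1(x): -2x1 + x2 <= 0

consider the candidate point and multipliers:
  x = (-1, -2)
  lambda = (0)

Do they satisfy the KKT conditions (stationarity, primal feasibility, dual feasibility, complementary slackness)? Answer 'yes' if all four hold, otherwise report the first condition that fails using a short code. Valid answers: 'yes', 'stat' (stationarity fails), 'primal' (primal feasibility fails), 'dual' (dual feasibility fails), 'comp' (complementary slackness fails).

Gradient of f: grad f(x) = Q x + c = (-3, -2)
Constraint values g_i(x) = a_i^T x - b_i:
  g_1((-1, -2)) = 0
Stationarity residual: grad f(x) + sum_i lambda_i a_i = (-3, -2)
  -> stationarity FAILS
Primal feasibility (all g_i <= 0): OK
Dual feasibility (all lambda_i >= 0): OK
Complementary slackness (lambda_i * g_i(x) = 0 for all i): OK

Verdict: the first failing condition is stationarity -> stat.

stat


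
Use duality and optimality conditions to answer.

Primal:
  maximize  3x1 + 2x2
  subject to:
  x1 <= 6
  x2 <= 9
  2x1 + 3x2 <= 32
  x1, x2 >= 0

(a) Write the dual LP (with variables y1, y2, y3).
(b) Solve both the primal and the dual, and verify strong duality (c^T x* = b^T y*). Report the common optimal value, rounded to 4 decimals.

The standard primal-dual pair for 'max c^T x s.t. A x <= b, x >= 0' is:
  Dual:  min b^T y  s.t.  A^T y >= c,  y >= 0.

So the dual LP is:
  minimize  6y1 + 9y2 + 32y3
  subject to:
    y1 + 2y3 >= 3
    y2 + 3y3 >= 2
    y1, y2, y3 >= 0

Solving the primal: x* = (6, 6.6667).
  primal value c^T x* = 31.3333.
Solving the dual: y* = (1.6667, 0, 0.6667).
  dual value b^T y* = 31.3333.
Strong duality: c^T x* = b^T y*. Confirmed.

31.3333


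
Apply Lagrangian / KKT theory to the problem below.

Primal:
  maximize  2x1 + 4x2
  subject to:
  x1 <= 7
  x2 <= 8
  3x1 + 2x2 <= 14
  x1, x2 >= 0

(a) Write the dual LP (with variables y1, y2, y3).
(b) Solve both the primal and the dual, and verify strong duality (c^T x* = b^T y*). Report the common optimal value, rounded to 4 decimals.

The standard primal-dual pair for 'max c^T x s.t. A x <= b, x >= 0' is:
  Dual:  min b^T y  s.t.  A^T y >= c,  y >= 0.

So the dual LP is:
  minimize  7y1 + 8y2 + 14y3
  subject to:
    y1 + 3y3 >= 2
    y2 + 2y3 >= 4
    y1, y2, y3 >= 0

Solving the primal: x* = (0, 7).
  primal value c^T x* = 28.
Solving the dual: y* = (0, 0, 2).
  dual value b^T y* = 28.
Strong duality: c^T x* = b^T y*. Confirmed.

28


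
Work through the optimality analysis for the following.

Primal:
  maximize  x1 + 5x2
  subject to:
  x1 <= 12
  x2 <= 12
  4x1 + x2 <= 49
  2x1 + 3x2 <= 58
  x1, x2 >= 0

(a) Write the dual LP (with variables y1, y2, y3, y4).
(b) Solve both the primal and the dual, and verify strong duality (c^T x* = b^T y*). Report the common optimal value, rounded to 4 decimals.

The standard primal-dual pair for 'max c^T x s.t. A x <= b, x >= 0' is:
  Dual:  min b^T y  s.t.  A^T y >= c,  y >= 0.

So the dual LP is:
  minimize  12y1 + 12y2 + 49y3 + 58y4
  subject to:
    y1 + 4y3 + 2y4 >= 1
    y2 + y3 + 3y4 >= 5
    y1, y2, y3, y4 >= 0

Solving the primal: x* = (9.25, 12).
  primal value c^T x* = 69.25.
Solving the dual: y* = (0, 4.75, 0.25, 0).
  dual value b^T y* = 69.25.
Strong duality: c^T x* = b^T y*. Confirmed.

69.25


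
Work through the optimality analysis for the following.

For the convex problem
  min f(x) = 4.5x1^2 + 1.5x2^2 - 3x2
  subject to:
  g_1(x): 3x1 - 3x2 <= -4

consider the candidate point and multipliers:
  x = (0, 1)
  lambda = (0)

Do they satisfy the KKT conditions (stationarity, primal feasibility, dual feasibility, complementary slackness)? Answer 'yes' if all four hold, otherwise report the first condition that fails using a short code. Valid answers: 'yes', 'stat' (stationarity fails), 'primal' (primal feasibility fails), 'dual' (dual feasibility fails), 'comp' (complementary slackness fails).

Gradient of f: grad f(x) = Q x + c = (0, 0)
Constraint values g_i(x) = a_i^T x - b_i:
  g_1((0, 1)) = 1
Stationarity residual: grad f(x) + sum_i lambda_i a_i = (0, 0)
  -> stationarity OK
Primal feasibility (all g_i <= 0): FAILS
Dual feasibility (all lambda_i >= 0): OK
Complementary slackness (lambda_i * g_i(x) = 0 for all i): OK

Verdict: the first failing condition is primal_feasibility -> primal.

primal


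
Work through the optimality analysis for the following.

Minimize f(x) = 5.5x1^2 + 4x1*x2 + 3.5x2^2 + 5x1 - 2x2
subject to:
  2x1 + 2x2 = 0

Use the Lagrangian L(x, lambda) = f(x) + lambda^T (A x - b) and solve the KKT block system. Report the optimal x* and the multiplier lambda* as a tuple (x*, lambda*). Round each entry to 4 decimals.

Form the Lagrangian:
  L(x, lambda) = (1/2) x^T Q x + c^T x + lambda^T (A x - b)
Stationarity (grad_x L = 0): Q x + c + A^T lambda = 0.
Primal feasibility: A x = b.

This gives the KKT block system:
  [ Q   A^T ] [ x     ]   [-c ]
  [ A    0  ] [ lambda ] = [ b ]

Solving the linear system:
  x*      = (-0.7, 0.7)
  lambda* = (-0.05)
  f(x*)   = -2.45

x* = (-0.7, 0.7), lambda* = (-0.05)


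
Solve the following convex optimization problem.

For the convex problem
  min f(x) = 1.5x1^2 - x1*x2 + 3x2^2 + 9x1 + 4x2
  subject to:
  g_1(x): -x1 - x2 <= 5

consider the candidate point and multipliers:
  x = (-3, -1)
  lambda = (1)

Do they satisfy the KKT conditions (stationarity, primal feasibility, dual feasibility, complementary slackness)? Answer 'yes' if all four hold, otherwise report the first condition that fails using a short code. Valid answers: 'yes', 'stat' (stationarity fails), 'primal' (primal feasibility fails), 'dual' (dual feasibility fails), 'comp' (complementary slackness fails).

Gradient of f: grad f(x) = Q x + c = (1, 1)
Constraint values g_i(x) = a_i^T x - b_i:
  g_1((-3, -1)) = -1
Stationarity residual: grad f(x) + sum_i lambda_i a_i = (0, 0)
  -> stationarity OK
Primal feasibility (all g_i <= 0): OK
Dual feasibility (all lambda_i >= 0): OK
Complementary slackness (lambda_i * g_i(x) = 0 for all i): FAILS

Verdict: the first failing condition is complementary_slackness -> comp.

comp
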